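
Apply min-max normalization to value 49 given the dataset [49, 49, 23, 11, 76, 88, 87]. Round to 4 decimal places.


Min = 11, Max = 88
Range = 88 - 11 = 77
Scaled = (x - min) / (max - min)
= (49 - 11) / 77
= 38 / 77
= 0.4935

0.4935


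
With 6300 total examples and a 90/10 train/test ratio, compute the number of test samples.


Train samples = 6300 * 90% = 5670
Test samples = 6300 - 5670
= 630

630


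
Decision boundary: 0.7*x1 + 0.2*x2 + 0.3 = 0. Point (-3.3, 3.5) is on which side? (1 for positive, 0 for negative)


Compute 0.7 * -3.3 + 0.2 * 3.5 + 0.3
= -2.31 + 0.7 + 0.3
= -1.31
Since -1.31 < 0, the point is on the negative side.

0


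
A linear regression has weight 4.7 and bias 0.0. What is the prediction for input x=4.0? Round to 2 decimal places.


y = 4.7 * 4.0 + (0.0)
= 18.8 + (0.0)
= 18.80

18.80


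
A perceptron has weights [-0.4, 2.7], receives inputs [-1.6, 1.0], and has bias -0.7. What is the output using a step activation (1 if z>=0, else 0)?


z = w . x + b
= -0.4*-1.6 + 2.7*1.0 + -0.7
= 0.64 + 2.7 + -0.7
= 3.34 + -0.7
= 2.64
Since z = 2.64 >= 0, output = 1

1


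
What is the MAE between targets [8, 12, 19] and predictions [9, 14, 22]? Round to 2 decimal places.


Absolute errors: [1, 2, 3]
Sum of absolute errors = 6
MAE = 6 / 3 = 2.00

2.00


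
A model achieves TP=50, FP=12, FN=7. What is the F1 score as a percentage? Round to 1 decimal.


Precision = TP / (TP + FP) = 50 / 62 = 0.8065
Recall = TP / (TP + FN) = 50 / 57 = 0.8772
F1 = 2 * P * R / (P + R)
= 2 * 0.8065 * 0.8772 / (0.8065 + 0.8772)
= 1.4148 / 1.6836
= 0.8403
As percentage: 84.0%

84.0


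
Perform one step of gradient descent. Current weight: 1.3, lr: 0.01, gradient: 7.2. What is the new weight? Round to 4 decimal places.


w_new = w_old - lr * gradient
= 1.3 - 0.01 * 7.2
= 1.3 - (0.072)
= 1.2280

1.2280


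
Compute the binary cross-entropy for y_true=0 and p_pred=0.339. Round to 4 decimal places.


For y=0: Loss = -log(1-p)
= -log(1 - 0.339)
= -log(0.661)
= -(-0.414)
= 0.4140

0.4140


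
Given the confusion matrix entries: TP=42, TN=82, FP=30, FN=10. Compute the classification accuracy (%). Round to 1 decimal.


Accuracy = (TP + TN) / (TP + TN + FP + FN) * 100
= (42 + 82) / (42 + 82 + 30 + 10)
= 124 / 164
= 0.7561
= 75.6%

75.6


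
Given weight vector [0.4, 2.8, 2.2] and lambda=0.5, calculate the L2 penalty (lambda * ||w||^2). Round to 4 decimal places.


Squaring each weight:
0.4^2 = 0.16
2.8^2 = 7.84
2.2^2 = 4.84
Sum of squares = 12.84
Penalty = 0.5 * 12.84 = 6.4200

6.4200


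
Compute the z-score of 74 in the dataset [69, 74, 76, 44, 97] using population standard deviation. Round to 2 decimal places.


Mean = (69 + 74 + 76 + 44 + 97) / 5 = 72.0
Variance = sum((x_i - mean)^2) / n = 287.6
Std = sqrt(287.6) = 16.9588
Z = (x - mean) / std
= (74 - 72.0) / 16.9588
= 2.0 / 16.9588
= 0.12

0.12


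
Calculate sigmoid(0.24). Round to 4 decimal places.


sigmoid(z) = 1 / (1 + exp(-z))
exp(-(0.24)) = exp(-0.24) = 0.7866
1 + 0.7866 = 1.7866
1 / 1.7866 = 0.5597

0.5597


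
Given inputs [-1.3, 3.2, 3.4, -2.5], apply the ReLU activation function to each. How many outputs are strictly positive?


ReLU(x) = max(0, x) for each element:
ReLU(-1.3) = 0
ReLU(3.2) = 3.2
ReLU(3.4) = 3.4
ReLU(-2.5) = 0
Active neurons (>0): 2

2


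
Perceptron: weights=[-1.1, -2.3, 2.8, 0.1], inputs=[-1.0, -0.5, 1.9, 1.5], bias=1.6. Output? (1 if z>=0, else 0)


z = w . x + b
= -1.1*-1.0 + -2.3*-0.5 + 2.8*1.9 + 0.1*1.5 + 1.6
= 1.1 + 1.15 + 5.32 + 0.15 + 1.6
= 7.72 + 1.6
= 9.32
Since z = 9.32 >= 0, output = 1

1


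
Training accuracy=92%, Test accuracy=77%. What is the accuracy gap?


Gap = train_accuracy - test_accuracy
= 92 - 77
= 15%
This gap suggests the model is overfitting.

15


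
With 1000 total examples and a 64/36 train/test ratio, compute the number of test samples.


Train samples = 1000 * 64% = 640
Test samples = 1000 - 640
= 360

360


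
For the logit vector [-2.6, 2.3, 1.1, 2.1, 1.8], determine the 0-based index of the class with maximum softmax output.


Softmax is a monotonic transformation, so it preserves the argmax.
We need to find the index of the maximum logit.
Index 0: -2.6
Index 1: 2.3
Index 2: 1.1
Index 3: 2.1
Index 4: 1.8
Maximum logit = 2.3 at index 1

1


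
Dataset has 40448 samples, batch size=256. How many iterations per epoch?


Iterations per epoch = dataset_size / batch_size
= 40448 / 256
= 158

158


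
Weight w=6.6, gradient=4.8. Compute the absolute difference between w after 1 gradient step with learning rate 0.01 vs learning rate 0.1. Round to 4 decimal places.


With lr=0.01: w_new = 6.6 - 0.01 * 4.8 = 6.552
With lr=0.1: w_new = 6.6 - 0.1 * 4.8 = 6.12
Absolute difference = |6.552 - 6.12|
= 0.4320

0.4320


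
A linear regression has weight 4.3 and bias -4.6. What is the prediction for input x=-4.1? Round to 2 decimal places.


y = 4.3 * -4.1 + (-4.6)
= -17.63 + (-4.6)
= -22.23

-22.23


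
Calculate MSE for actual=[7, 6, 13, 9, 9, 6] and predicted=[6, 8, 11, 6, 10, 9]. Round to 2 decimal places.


Differences: [1, -2, 2, 3, -1, -3]
Squared errors: [1, 4, 4, 9, 1, 9]
Sum of squared errors = 28
MSE = 28 / 6 = 4.67

4.67


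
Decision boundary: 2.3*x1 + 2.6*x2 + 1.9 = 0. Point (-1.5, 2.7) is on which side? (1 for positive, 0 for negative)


Compute 2.3 * -1.5 + 2.6 * 2.7 + 1.9
= -3.45 + 7.02 + 1.9
= 5.47
Since 5.47 >= 0, the point is on the positive side.

1


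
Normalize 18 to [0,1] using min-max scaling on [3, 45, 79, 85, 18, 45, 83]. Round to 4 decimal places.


Min = 3, Max = 85
Range = 85 - 3 = 82
Scaled = (x - min) / (max - min)
= (18 - 3) / 82
= 15 / 82
= 0.1829

0.1829


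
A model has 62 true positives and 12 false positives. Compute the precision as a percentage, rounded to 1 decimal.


Precision = TP / (TP + FP) * 100
= 62 / (62 + 12)
= 62 / 74
= 0.8378
= 83.8%

83.8


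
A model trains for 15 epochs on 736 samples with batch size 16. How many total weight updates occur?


Iterations per epoch = 736 / 16 = 46
Total updates = iterations_per_epoch * epochs
= 46 * 15
= 690

690


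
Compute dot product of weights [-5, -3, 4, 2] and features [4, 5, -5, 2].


Element-wise products:
-5 * 4 = -20
-3 * 5 = -15
4 * -5 = -20
2 * 2 = 4
Sum = -20 + -15 + -20 + 4
= -51

-51


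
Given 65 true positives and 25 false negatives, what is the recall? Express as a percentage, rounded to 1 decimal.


Recall = TP / (TP + FN) * 100
= 65 / (65 + 25)
= 65 / 90
= 0.7222
= 72.2%

72.2


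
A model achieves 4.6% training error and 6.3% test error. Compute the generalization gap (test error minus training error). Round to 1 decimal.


Generalization gap = test_error - train_error
= 6.3 - 4.6
= 1.7%
A small gap suggests good generalization.

1.7


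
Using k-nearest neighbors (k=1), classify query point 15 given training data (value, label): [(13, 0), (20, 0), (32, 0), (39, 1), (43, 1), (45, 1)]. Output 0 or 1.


Distances from query 15:
Point 13 (class 0): distance = 2
K=1 nearest neighbors: classes = [0]
Votes for class 1: 0 / 1
Majority vote => class 0

0


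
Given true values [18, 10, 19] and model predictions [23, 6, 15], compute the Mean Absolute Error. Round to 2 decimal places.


Absolute errors: [5, 4, 4]
Sum of absolute errors = 13
MAE = 13 / 3 = 4.33

4.33


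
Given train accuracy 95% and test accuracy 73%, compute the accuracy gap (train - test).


Gap = train_accuracy - test_accuracy
= 95 - 73
= 22%
This large gap strongly indicates overfitting.

22


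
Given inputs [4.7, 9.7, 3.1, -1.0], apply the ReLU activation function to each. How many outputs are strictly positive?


ReLU(x) = max(0, x) for each element:
ReLU(4.7) = 4.7
ReLU(9.7) = 9.7
ReLU(3.1) = 3.1
ReLU(-1.0) = 0
Active neurons (>0): 3

3


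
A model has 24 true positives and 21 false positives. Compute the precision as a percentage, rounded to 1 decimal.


Precision = TP / (TP + FP) * 100
= 24 / (24 + 21)
= 24 / 45
= 0.5333
= 53.3%

53.3


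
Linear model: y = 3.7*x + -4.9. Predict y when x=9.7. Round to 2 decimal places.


y = 3.7 * 9.7 + (-4.9)
= 35.89 + (-4.9)
= 30.99

30.99


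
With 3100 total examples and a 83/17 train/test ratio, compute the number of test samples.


Train samples = 3100 * 83% = 2573
Test samples = 3100 - 2573
= 527

527


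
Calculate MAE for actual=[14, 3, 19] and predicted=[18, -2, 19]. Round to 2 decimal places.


Absolute errors: [4, 5, 0]
Sum of absolute errors = 9
MAE = 9 / 3 = 3.00

3.00


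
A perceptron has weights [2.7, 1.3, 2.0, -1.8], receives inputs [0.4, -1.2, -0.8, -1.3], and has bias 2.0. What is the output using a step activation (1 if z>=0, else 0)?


z = w . x + b
= 2.7*0.4 + 1.3*-1.2 + 2.0*-0.8 + -1.8*-1.3 + 2.0
= 1.08 + -1.56 + -1.6 + 2.34 + 2.0
= 0.26 + 2.0
= 2.26
Since z = 2.26 >= 0, output = 1

1


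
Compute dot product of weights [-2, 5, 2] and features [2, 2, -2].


Element-wise products:
-2 * 2 = -4
5 * 2 = 10
2 * -2 = -4
Sum = -4 + 10 + -4
= 2

2


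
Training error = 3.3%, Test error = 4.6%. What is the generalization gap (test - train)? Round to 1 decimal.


Generalization gap = test_error - train_error
= 4.6 - 3.3
= 1.3%
A small gap suggests good generalization.

1.3


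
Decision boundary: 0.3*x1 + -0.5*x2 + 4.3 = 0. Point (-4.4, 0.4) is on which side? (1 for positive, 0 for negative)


Compute 0.3 * -4.4 + -0.5 * 0.4 + 4.3
= -1.32 + -0.2 + 4.3
= 2.78
Since 2.78 >= 0, the point is on the positive side.

1


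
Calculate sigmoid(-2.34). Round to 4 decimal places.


sigmoid(z) = 1 / (1 + exp(-z))
exp(-(-2.34)) = exp(2.34) = 10.3812
1 + 10.3812 = 11.3812
1 / 11.3812 = 0.0879

0.0879


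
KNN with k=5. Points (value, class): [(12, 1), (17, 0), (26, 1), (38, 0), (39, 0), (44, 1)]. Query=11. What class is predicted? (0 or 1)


Distances from query 11:
Point 12 (class 1): distance = 1
Point 17 (class 0): distance = 6
Point 26 (class 1): distance = 15
Point 38 (class 0): distance = 27
Point 39 (class 0): distance = 28
K=5 nearest neighbors: classes = [1, 0, 1, 0, 0]
Votes for class 1: 2 / 5
Majority vote => class 0

0


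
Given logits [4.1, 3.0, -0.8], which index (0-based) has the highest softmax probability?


Softmax is a monotonic transformation, so it preserves the argmax.
We need to find the index of the maximum logit.
Index 0: 4.1
Index 1: 3.0
Index 2: -0.8
Maximum logit = 4.1 at index 0

0


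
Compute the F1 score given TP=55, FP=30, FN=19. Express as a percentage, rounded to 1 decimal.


Precision = TP / (TP + FP) = 55 / 85 = 0.6471
Recall = TP / (TP + FN) = 55 / 74 = 0.7432
F1 = 2 * P * R / (P + R)
= 2 * 0.6471 * 0.7432 / (0.6471 + 0.7432)
= 0.9618 / 1.3903
= 0.6918
As percentage: 69.2%

69.2


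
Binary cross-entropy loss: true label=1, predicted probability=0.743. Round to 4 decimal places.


For y=1: Loss = -log(p)
= -log(0.743)
= -(-0.2971)
= 0.2971

0.2971


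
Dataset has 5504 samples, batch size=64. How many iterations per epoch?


Iterations per epoch = dataset_size / batch_size
= 5504 / 64
= 86

86


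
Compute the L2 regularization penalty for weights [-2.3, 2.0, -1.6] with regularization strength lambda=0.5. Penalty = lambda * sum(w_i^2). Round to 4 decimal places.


Squaring each weight:
(-2.3)^2 = 5.29
2.0^2 = 4.0
(-1.6)^2 = 2.56
Sum of squares = 11.85
Penalty = 0.5 * 11.85 = 5.9250

5.9250


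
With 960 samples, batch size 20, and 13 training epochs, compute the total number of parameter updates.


Iterations per epoch = 960 / 20 = 48
Total updates = iterations_per_epoch * epochs
= 48 * 13
= 624

624


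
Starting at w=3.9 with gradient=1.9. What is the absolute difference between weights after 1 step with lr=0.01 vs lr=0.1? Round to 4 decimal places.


With lr=0.01: w_new = 3.9 - 0.01 * 1.9 = 3.881
With lr=0.1: w_new = 3.9 - 0.1 * 1.9 = 3.71
Absolute difference = |3.881 - 3.71|
= 0.1710

0.1710


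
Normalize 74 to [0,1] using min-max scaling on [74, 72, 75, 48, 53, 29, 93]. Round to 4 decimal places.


Min = 29, Max = 93
Range = 93 - 29 = 64
Scaled = (x - min) / (max - min)
= (74 - 29) / 64
= 45 / 64
= 0.7031

0.7031


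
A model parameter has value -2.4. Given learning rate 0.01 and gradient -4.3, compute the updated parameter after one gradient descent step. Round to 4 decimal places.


w_new = w_old - lr * gradient
= -2.4 - 0.01 * -4.3
= -2.4 - (-0.043)
= -2.3570

-2.3570


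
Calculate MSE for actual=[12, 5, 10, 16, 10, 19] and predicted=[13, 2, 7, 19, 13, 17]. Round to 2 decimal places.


Differences: [-1, 3, 3, -3, -3, 2]
Squared errors: [1, 9, 9, 9, 9, 4]
Sum of squared errors = 41
MSE = 41 / 6 = 6.83

6.83


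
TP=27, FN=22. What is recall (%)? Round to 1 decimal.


Recall = TP / (TP + FN) * 100
= 27 / (27 + 22)
= 27 / 49
= 0.551
= 55.1%

55.1


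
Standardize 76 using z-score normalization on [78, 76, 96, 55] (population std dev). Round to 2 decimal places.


Mean = (78 + 76 + 96 + 55) / 4 = 76.25
Variance = sum((x_i - mean)^2) / n = 211.1875
Std = sqrt(211.1875) = 14.5323
Z = (x - mean) / std
= (76 - 76.25) / 14.5323
= -0.25 / 14.5323
= -0.02

-0.02


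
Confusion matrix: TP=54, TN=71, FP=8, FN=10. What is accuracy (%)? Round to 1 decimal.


Accuracy = (TP + TN) / (TP + TN + FP + FN) * 100
= (54 + 71) / (54 + 71 + 8 + 10)
= 125 / 143
= 0.8741
= 87.4%

87.4


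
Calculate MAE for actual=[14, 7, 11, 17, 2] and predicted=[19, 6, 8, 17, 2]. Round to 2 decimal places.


Absolute errors: [5, 1, 3, 0, 0]
Sum of absolute errors = 9
MAE = 9 / 5 = 1.80

1.80


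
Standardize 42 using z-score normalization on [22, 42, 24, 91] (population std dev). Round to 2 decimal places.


Mean = (22 + 42 + 24 + 91) / 4 = 44.75
Variance = sum((x_i - mean)^2) / n = 773.6875
Std = sqrt(773.6875) = 27.8152
Z = (x - mean) / std
= (42 - 44.75) / 27.8152
= -2.75 / 27.8152
= -0.10

-0.10


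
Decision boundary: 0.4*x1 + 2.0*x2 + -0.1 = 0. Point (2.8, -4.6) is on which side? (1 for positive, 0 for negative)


Compute 0.4 * 2.8 + 2.0 * -4.6 + -0.1
= 1.12 + -9.2 + -0.1
= -8.18
Since -8.18 < 0, the point is on the negative side.

0


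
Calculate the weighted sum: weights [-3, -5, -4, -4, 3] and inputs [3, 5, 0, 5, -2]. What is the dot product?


Element-wise products:
-3 * 3 = -9
-5 * 5 = -25
-4 * 0 = 0
-4 * 5 = -20
3 * -2 = -6
Sum = -9 + -25 + 0 + -20 + -6
= -60

-60


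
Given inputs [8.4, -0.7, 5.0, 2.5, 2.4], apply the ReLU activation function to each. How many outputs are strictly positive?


ReLU(x) = max(0, x) for each element:
ReLU(8.4) = 8.4
ReLU(-0.7) = 0
ReLU(5.0) = 5.0
ReLU(2.5) = 2.5
ReLU(2.4) = 2.4
Active neurons (>0): 4

4


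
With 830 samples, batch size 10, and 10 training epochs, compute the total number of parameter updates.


Iterations per epoch = 830 / 10 = 83
Total updates = iterations_per_epoch * epochs
= 83 * 10
= 830

830


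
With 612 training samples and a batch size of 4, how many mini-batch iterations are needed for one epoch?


Iterations per epoch = dataset_size / batch_size
= 612 / 4
= 153

153


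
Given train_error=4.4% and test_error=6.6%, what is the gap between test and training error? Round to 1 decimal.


Generalization gap = test_error - train_error
= 6.6 - 4.4
= 2.2%
A moderate gap.

2.2


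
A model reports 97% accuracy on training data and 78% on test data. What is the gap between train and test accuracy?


Gap = train_accuracy - test_accuracy
= 97 - 78
= 19%
This gap suggests the model is overfitting.

19


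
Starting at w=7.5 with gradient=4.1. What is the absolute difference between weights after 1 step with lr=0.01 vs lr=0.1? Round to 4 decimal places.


With lr=0.01: w_new = 7.5 - 0.01 * 4.1 = 7.459
With lr=0.1: w_new = 7.5 - 0.1 * 4.1 = 7.09
Absolute difference = |7.459 - 7.09|
= 0.3690

0.3690


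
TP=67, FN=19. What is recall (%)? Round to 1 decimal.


Recall = TP / (TP + FN) * 100
= 67 / (67 + 19)
= 67 / 86
= 0.7791
= 77.9%

77.9


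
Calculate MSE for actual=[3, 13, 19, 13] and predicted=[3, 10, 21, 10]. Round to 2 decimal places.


Differences: [0, 3, -2, 3]
Squared errors: [0, 9, 4, 9]
Sum of squared errors = 22
MSE = 22 / 4 = 5.50

5.50


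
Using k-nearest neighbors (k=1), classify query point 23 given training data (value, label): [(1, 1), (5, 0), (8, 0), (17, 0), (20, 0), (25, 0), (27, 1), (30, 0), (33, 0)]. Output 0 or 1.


Distances from query 23:
Point 25 (class 0): distance = 2
K=1 nearest neighbors: classes = [0]
Votes for class 1: 0 / 1
Majority vote => class 0

0


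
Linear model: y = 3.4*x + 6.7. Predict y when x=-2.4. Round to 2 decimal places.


y = 3.4 * -2.4 + (6.7)
= -8.16 + (6.7)
= -1.46

-1.46


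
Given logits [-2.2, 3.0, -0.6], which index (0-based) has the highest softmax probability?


Softmax is a monotonic transformation, so it preserves the argmax.
We need to find the index of the maximum logit.
Index 0: -2.2
Index 1: 3.0
Index 2: -0.6
Maximum logit = 3.0 at index 1

1


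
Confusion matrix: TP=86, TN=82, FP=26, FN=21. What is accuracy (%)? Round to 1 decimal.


Accuracy = (TP + TN) / (TP + TN + FP + FN) * 100
= (86 + 82) / (86 + 82 + 26 + 21)
= 168 / 215
= 0.7814
= 78.1%

78.1


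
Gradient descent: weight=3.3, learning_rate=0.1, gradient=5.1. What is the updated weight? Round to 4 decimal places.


w_new = w_old - lr * gradient
= 3.3 - 0.1 * 5.1
= 3.3 - (0.51)
= 2.7900

2.7900


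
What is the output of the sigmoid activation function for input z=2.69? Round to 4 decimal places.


sigmoid(z) = 1 / (1 + exp(-z))
exp(-(2.69)) = exp(-2.69) = 0.0679
1 + 0.0679 = 1.0679
1 / 1.0679 = 0.9364

0.9364


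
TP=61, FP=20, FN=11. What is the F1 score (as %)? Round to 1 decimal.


Precision = TP / (TP + FP) = 61 / 81 = 0.7531
Recall = TP / (TP + FN) = 61 / 72 = 0.8472
F1 = 2 * P * R / (P + R)
= 2 * 0.7531 * 0.8472 / (0.7531 + 0.8472)
= 1.2761 / 1.6003
= 0.7974
As percentage: 79.7%

79.7


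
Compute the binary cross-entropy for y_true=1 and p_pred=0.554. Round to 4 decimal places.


For y=1: Loss = -log(p)
= -log(0.554)
= -(-0.5906)
= 0.5906

0.5906


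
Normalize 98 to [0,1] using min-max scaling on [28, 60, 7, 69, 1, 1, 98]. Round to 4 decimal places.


Min = 1, Max = 98
Range = 98 - 1 = 97
Scaled = (x - min) / (max - min)
= (98 - 1) / 97
= 97 / 97
= 1.0000

1.0000


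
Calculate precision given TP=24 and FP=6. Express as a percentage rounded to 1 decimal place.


Precision = TP / (TP + FP) * 100
= 24 / (24 + 6)
= 24 / 30
= 0.8
= 80.0%

80.0


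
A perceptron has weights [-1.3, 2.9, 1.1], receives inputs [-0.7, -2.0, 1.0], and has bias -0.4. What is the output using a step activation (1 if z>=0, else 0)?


z = w . x + b
= -1.3*-0.7 + 2.9*-2.0 + 1.1*1.0 + -0.4
= 0.91 + -5.8 + 1.1 + -0.4
= -3.79 + -0.4
= -4.19
Since z = -4.19 < 0, output = 0

0


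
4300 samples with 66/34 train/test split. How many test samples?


Train samples = 4300 * 66% = 2838
Test samples = 4300 - 2838
= 1462

1462


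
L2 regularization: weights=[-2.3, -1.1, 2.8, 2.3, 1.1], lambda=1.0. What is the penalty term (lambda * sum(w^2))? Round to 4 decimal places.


Squaring each weight:
(-2.3)^2 = 5.29
(-1.1)^2 = 1.21
2.8^2 = 7.84
2.3^2 = 5.29
1.1^2 = 1.21
Sum of squares = 20.84
Penalty = 1.0 * 20.84 = 20.8400

20.8400


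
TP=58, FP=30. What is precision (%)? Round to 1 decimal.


Precision = TP / (TP + FP) * 100
= 58 / (58 + 30)
= 58 / 88
= 0.6591
= 65.9%

65.9


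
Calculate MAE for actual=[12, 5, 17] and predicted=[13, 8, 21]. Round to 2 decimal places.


Absolute errors: [1, 3, 4]
Sum of absolute errors = 8
MAE = 8 / 3 = 2.67

2.67


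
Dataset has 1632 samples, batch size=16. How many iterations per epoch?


Iterations per epoch = dataset_size / batch_size
= 1632 / 16
= 102

102


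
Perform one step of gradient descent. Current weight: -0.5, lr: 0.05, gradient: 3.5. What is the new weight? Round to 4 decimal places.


w_new = w_old - lr * gradient
= -0.5 - 0.05 * 3.5
= -0.5 - (0.175)
= -0.6750

-0.6750


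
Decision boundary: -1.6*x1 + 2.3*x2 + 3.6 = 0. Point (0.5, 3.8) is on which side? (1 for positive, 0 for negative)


Compute -1.6 * 0.5 + 2.3 * 3.8 + 3.6
= -0.8 + 8.74 + 3.6
= 11.54
Since 11.54 >= 0, the point is on the positive side.

1


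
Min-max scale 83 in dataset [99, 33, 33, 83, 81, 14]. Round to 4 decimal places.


Min = 14, Max = 99
Range = 99 - 14 = 85
Scaled = (x - min) / (max - min)
= (83 - 14) / 85
= 69 / 85
= 0.8118

0.8118


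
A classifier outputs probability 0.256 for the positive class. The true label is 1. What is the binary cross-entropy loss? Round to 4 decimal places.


For y=1: Loss = -log(p)
= -log(0.256)
= -(-1.3626)
= 1.3626

1.3626


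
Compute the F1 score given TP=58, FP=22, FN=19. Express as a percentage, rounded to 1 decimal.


Precision = TP / (TP + FP) = 58 / 80 = 0.725
Recall = TP / (TP + FN) = 58 / 77 = 0.7532
F1 = 2 * P * R / (P + R)
= 2 * 0.725 * 0.7532 / (0.725 + 0.7532)
= 1.0922 / 1.4782
= 0.7389
As percentage: 73.9%

73.9


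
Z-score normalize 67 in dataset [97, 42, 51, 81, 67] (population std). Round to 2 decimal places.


Mean = (97 + 42 + 51 + 81 + 67) / 5 = 67.6
Variance = sum((x_i - mean)^2) / n = 395.04
Std = sqrt(395.04) = 19.8756
Z = (x - mean) / std
= (67 - 67.6) / 19.8756
= -0.6 / 19.8756
= -0.03

-0.03


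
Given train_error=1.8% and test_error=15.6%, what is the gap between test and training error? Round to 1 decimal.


Generalization gap = test_error - train_error
= 15.6 - 1.8
= 13.8%
A large gap suggests overfitting.

13.8


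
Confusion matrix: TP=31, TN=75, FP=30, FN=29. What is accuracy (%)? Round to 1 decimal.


Accuracy = (TP + TN) / (TP + TN + FP + FN) * 100
= (31 + 75) / (31 + 75 + 30 + 29)
= 106 / 165
= 0.6424
= 64.2%

64.2


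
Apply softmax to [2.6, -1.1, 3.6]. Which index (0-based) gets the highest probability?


Softmax is a monotonic transformation, so it preserves the argmax.
We need to find the index of the maximum logit.
Index 0: 2.6
Index 1: -1.1
Index 2: 3.6
Maximum logit = 3.6 at index 2

2


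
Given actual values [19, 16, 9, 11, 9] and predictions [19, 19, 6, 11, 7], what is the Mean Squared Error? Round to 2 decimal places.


Differences: [0, -3, 3, 0, 2]
Squared errors: [0, 9, 9, 0, 4]
Sum of squared errors = 22
MSE = 22 / 5 = 4.40

4.40


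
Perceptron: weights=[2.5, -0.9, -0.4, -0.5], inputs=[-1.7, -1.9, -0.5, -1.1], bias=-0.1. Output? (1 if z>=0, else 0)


z = w . x + b
= 2.5*-1.7 + -0.9*-1.9 + -0.4*-0.5 + -0.5*-1.1 + -0.1
= -4.25 + 1.71 + 0.2 + 0.55 + -0.1
= -1.79 + -0.1
= -1.89
Since z = -1.89 < 0, output = 0

0


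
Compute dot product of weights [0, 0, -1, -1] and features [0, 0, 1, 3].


Element-wise products:
0 * 0 = 0
0 * 0 = 0
-1 * 1 = -1
-1 * 3 = -3
Sum = 0 + 0 + -1 + -3
= -4

-4


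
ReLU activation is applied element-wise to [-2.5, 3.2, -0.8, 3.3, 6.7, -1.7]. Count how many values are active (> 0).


ReLU(x) = max(0, x) for each element:
ReLU(-2.5) = 0
ReLU(3.2) = 3.2
ReLU(-0.8) = 0
ReLU(3.3) = 3.3
ReLU(6.7) = 6.7
ReLU(-1.7) = 0
Active neurons (>0): 3

3


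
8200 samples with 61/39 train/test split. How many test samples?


Train samples = 8200 * 61% = 5002
Test samples = 8200 - 5002
= 3198

3198


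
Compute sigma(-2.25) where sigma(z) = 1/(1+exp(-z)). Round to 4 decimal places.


sigmoid(z) = 1 / (1 + exp(-z))
exp(-(-2.25)) = exp(2.25) = 9.4877
1 + 9.4877 = 10.4877
1 / 10.4877 = 0.0953

0.0953


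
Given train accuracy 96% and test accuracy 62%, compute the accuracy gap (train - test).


Gap = train_accuracy - test_accuracy
= 96 - 62
= 34%
This large gap strongly indicates overfitting.

34


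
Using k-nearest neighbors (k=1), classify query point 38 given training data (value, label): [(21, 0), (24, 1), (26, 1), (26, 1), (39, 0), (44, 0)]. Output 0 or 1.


Distances from query 38:
Point 39 (class 0): distance = 1
K=1 nearest neighbors: classes = [0]
Votes for class 1: 0 / 1
Majority vote => class 0

0


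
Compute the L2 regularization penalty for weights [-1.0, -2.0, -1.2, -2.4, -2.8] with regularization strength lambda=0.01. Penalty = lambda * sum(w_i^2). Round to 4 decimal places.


Squaring each weight:
(-1.0)^2 = 1.0
(-2.0)^2 = 4.0
(-1.2)^2 = 1.44
(-2.4)^2 = 5.76
(-2.8)^2 = 7.84
Sum of squares = 20.04
Penalty = 0.01 * 20.04 = 0.2004

0.2004


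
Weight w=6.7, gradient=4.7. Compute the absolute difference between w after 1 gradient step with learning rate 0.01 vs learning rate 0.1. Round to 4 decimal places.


With lr=0.01: w_new = 6.7 - 0.01 * 4.7 = 6.653
With lr=0.1: w_new = 6.7 - 0.1 * 4.7 = 6.23
Absolute difference = |6.653 - 6.23|
= 0.4230

0.4230


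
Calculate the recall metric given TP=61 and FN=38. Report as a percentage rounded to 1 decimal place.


Recall = TP / (TP + FN) * 100
= 61 / (61 + 38)
= 61 / 99
= 0.6162
= 61.6%

61.6


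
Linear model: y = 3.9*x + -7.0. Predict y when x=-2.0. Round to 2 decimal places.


y = 3.9 * -2.0 + (-7.0)
= -7.8 + (-7.0)
= -14.80

-14.80


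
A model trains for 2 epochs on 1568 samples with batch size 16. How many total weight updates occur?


Iterations per epoch = 1568 / 16 = 98
Total updates = iterations_per_epoch * epochs
= 98 * 2
= 196

196


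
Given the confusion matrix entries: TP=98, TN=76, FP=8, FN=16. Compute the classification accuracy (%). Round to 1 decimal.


Accuracy = (TP + TN) / (TP + TN + FP + FN) * 100
= (98 + 76) / (98 + 76 + 8 + 16)
= 174 / 198
= 0.8788
= 87.9%

87.9


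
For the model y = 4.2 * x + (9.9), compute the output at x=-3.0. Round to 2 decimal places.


y = 4.2 * -3.0 + (9.9)
= -12.6 + (9.9)
= -2.70

-2.70


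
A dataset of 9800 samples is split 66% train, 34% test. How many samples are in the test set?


Train samples = 9800 * 66% = 6468
Test samples = 9800 - 6468
= 3332

3332


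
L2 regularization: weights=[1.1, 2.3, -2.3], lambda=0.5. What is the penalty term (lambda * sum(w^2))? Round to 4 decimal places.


Squaring each weight:
1.1^2 = 1.21
2.3^2 = 5.29
(-2.3)^2 = 5.29
Sum of squares = 11.79
Penalty = 0.5 * 11.79 = 5.8950

5.8950


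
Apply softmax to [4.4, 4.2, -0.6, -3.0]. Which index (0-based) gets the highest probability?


Softmax is a monotonic transformation, so it preserves the argmax.
We need to find the index of the maximum logit.
Index 0: 4.4
Index 1: 4.2
Index 2: -0.6
Index 3: -3.0
Maximum logit = 4.4 at index 0

0


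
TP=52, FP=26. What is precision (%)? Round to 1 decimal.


Precision = TP / (TP + FP) * 100
= 52 / (52 + 26)
= 52 / 78
= 0.6667
= 66.7%

66.7


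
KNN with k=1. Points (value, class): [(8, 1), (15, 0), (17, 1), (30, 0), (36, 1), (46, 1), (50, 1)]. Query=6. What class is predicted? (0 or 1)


Distances from query 6:
Point 8 (class 1): distance = 2
K=1 nearest neighbors: classes = [1]
Votes for class 1: 1 / 1
Majority vote => class 1

1


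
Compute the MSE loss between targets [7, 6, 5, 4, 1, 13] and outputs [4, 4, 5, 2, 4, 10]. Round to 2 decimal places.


Differences: [3, 2, 0, 2, -3, 3]
Squared errors: [9, 4, 0, 4, 9, 9]
Sum of squared errors = 35
MSE = 35 / 6 = 5.83

5.83


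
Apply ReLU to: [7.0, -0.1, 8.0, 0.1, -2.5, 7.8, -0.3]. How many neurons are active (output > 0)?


ReLU(x) = max(0, x) for each element:
ReLU(7.0) = 7.0
ReLU(-0.1) = 0
ReLU(8.0) = 8.0
ReLU(0.1) = 0.1
ReLU(-2.5) = 0
ReLU(7.8) = 7.8
ReLU(-0.3) = 0
Active neurons (>0): 4

4


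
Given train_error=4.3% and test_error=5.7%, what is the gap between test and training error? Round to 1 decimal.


Generalization gap = test_error - train_error
= 5.7 - 4.3
= 1.4%
A small gap suggests good generalization.

1.4


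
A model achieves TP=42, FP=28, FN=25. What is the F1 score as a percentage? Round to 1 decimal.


Precision = TP / (TP + FP) = 42 / 70 = 0.6
Recall = TP / (TP + FN) = 42 / 67 = 0.6269
F1 = 2 * P * R / (P + R)
= 2 * 0.6 * 0.6269 / (0.6 + 0.6269)
= 0.7522 / 1.2269
= 0.6131
As percentage: 61.3%

61.3


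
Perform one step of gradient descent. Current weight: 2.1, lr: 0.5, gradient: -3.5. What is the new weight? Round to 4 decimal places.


w_new = w_old - lr * gradient
= 2.1 - 0.5 * -3.5
= 2.1 - (-1.75)
= 3.8500

3.8500


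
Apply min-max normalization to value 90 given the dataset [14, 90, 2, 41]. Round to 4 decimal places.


Min = 2, Max = 90
Range = 90 - 2 = 88
Scaled = (x - min) / (max - min)
= (90 - 2) / 88
= 88 / 88
= 1.0000

1.0000


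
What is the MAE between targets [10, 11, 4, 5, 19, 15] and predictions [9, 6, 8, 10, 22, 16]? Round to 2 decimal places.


Absolute errors: [1, 5, 4, 5, 3, 1]
Sum of absolute errors = 19
MAE = 19 / 6 = 3.17

3.17


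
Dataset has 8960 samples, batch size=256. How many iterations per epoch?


Iterations per epoch = dataset_size / batch_size
= 8960 / 256
= 35

35


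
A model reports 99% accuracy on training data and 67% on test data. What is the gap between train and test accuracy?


Gap = train_accuracy - test_accuracy
= 99 - 67
= 32%
This large gap strongly indicates overfitting.

32


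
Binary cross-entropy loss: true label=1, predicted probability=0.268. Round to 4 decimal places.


For y=1: Loss = -log(p)
= -log(0.268)
= -(-1.3168)
= 1.3168

1.3168


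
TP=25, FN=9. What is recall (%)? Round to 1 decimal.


Recall = TP / (TP + FN) * 100
= 25 / (25 + 9)
= 25 / 34
= 0.7353
= 73.5%

73.5


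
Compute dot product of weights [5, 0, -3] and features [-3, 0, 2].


Element-wise products:
5 * -3 = -15
0 * 0 = 0
-3 * 2 = -6
Sum = -15 + 0 + -6
= -21

-21


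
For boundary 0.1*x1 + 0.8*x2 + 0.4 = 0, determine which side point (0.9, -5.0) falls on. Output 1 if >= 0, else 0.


Compute 0.1 * 0.9 + 0.8 * -5.0 + 0.4
= 0.09 + -4.0 + 0.4
= -3.51
Since -3.51 < 0, the point is on the negative side.

0


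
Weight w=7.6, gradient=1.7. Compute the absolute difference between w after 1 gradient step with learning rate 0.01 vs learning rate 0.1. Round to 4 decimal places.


With lr=0.01: w_new = 7.6 - 0.01 * 1.7 = 7.583
With lr=0.1: w_new = 7.6 - 0.1 * 1.7 = 7.43
Absolute difference = |7.583 - 7.43|
= 0.1530

0.1530


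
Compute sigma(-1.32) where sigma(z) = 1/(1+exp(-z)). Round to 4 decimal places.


sigmoid(z) = 1 / (1 + exp(-z))
exp(-(-1.32)) = exp(1.32) = 3.7434
1 + 3.7434 = 4.7434
1 / 4.7434 = 0.2108

0.2108


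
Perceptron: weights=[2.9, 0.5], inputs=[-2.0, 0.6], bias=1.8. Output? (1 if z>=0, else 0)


z = w . x + b
= 2.9*-2.0 + 0.5*0.6 + 1.8
= -5.8 + 0.3 + 1.8
= -5.5 + 1.8
= -3.7
Since z = -3.7 < 0, output = 0

0


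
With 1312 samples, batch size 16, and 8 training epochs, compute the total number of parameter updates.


Iterations per epoch = 1312 / 16 = 82
Total updates = iterations_per_epoch * epochs
= 82 * 8
= 656

656


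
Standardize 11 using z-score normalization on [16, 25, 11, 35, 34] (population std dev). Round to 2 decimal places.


Mean = (16 + 25 + 11 + 35 + 34) / 5 = 24.2
Variance = sum((x_i - mean)^2) / n = 90.96
Std = sqrt(90.96) = 9.5373
Z = (x - mean) / std
= (11 - 24.2) / 9.5373
= -13.2 / 9.5373
= -1.38

-1.38


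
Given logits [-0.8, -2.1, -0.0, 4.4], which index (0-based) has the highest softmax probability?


Softmax is a monotonic transformation, so it preserves the argmax.
We need to find the index of the maximum logit.
Index 0: -0.8
Index 1: -2.1
Index 2: -0.0
Index 3: 4.4
Maximum logit = 4.4 at index 3

3


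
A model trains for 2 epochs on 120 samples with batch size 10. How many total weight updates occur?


Iterations per epoch = 120 / 10 = 12
Total updates = iterations_per_epoch * epochs
= 12 * 2
= 24

24


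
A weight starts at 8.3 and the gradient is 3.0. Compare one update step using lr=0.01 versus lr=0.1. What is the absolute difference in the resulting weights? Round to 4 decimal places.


With lr=0.01: w_new = 8.3 - 0.01 * 3.0 = 8.27
With lr=0.1: w_new = 8.3 - 0.1 * 3.0 = 8.0
Absolute difference = |8.27 - 8.0|
= 0.2700

0.2700


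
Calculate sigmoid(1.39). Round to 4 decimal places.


sigmoid(z) = 1 / (1 + exp(-z))
exp(-(1.39)) = exp(-1.39) = 0.2491
1 + 0.2491 = 1.2491
1 / 1.2491 = 0.8006

0.8006


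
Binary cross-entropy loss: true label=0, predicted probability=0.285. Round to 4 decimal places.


For y=0: Loss = -log(1-p)
= -log(1 - 0.285)
= -log(0.715)
= -(-0.3355)
= 0.3355

0.3355


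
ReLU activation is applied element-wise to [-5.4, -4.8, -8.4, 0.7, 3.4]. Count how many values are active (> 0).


ReLU(x) = max(0, x) for each element:
ReLU(-5.4) = 0
ReLU(-4.8) = 0
ReLU(-8.4) = 0
ReLU(0.7) = 0.7
ReLU(3.4) = 3.4
Active neurons (>0): 2

2


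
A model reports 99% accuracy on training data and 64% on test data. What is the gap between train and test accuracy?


Gap = train_accuracy - test_accuracy
= 99 - 64
= 35%
This large gap strongly indicates overfitting.

35


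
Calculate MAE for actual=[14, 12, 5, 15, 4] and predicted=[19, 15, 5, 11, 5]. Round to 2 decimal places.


Absolute errors: [5, 3, 0, 4, 1]
Sum of absolute errors = 13
MAE = 13 / 5 = 2.60

2.60


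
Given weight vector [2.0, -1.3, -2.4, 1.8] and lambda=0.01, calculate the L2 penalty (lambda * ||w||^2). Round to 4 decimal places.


Squaring each weight:
2.0^2 = 4.0
(-1.3)^2 = 1.69
(-2.4)^2 = 5.76
1.8^2 = 3.24
Sum of squares = 14.69
Penalty = 0.01 * 14.69 = 0.1469

0.1469


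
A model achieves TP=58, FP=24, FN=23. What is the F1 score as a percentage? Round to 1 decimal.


Precision = TP / (TP + FP) = 58 / 82 = 0.7073
Recall = TP / (TP + FN) = 58 / 81 = 0.716
F1 = 2 * P * R / (P + R)
= 2 * 0.7073 * 0.716 / (0.7073 + 0.716)
= 1.0129 / 1.4234
= 0.7117
As percentage: 71.2%

71.2


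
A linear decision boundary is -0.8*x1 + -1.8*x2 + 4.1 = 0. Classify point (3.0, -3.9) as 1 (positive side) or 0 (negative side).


Compute -0.8 * 3.0 + -1.8 * -3.9 + 4.1
= -2.4 + 7.02 + 4.1
= 8.72
Since 8.72 >= 0, the point is on the positive side.

1


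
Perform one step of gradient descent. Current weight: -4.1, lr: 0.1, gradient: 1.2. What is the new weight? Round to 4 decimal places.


w_new = w_old - lr * gradient
= -4.1 - 0.1 * 1.2
= -4.1 - (0.12)
= -4.2200

-4.2200


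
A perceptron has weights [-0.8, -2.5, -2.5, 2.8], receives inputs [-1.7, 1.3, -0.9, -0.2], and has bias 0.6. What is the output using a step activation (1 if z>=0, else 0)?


z = w . x + b
= -0.8*-1.7 + -2.5*1.3 + -2.5*-0.9 + 2.8*-0.2 + 0.6
= 1.36 + -3.25 + 2.25 + -0.56 + 0.6
= -0.2 + 0.6
= 0.4
Since z = 0.4 >= 0, output = 1

1


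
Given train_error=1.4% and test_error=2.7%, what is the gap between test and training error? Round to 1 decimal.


Generalization gap = test_error - train_error
= 2.7 - 1.4
= 1.3%
A small gap suggests good generalization.

1.3


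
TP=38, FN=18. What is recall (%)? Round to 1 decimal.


Recall = TP / (TP + FN) * 100
= 38 / (38 + 18)
= 38 / 56
= 0.6786
= 67.9%

67.9


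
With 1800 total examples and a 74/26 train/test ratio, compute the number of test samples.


Train samples = 1800 * 74% = 1332
Test samples = 1800 - 1332
= 468

468


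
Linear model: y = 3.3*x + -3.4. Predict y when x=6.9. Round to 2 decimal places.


y = 3.3 * 6.9 + (-3.4)
= 22.77 + (-3.4)
= 19.37

19.37


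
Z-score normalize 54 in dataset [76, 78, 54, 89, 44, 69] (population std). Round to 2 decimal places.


Mean = (76 + 78 + 54 + 89 + 44 + 69) / 6 = 68.3333
Variance = sum((x_i - mean)^2) / n = 229.5556
Std = sqrt(229.5556) = 15.1511
Z = (x - mean) / std
= (54 - 68.3333) / 15.1511
= -14.3333 / 15.1511
= -0.95

-0.95


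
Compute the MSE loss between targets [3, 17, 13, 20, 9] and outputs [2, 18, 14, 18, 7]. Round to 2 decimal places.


Differences: [1, -1, -1, 2, 2]
Squared errors: [1, 1, 1, 4, 4]
Sum of squared errors = 11
MSE = 11 / 5 = 2.20

2.20


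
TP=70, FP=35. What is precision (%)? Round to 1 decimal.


Precision = TP / (TP + FP) * 100
= 70 / (70 + 35)
= 70 / 105
= 0.6667
= 66.7%

66.7


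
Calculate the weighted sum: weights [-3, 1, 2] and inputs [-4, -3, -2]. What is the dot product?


Element-wise products:
-3 * -4 = 12
1 * -3 = -3
2 * -2 = -4
Sum = 12 + -3 + -4
= 5

5


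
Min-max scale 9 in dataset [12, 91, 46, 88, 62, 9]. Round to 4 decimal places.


Min = 9, Max = 91
Range = 91 - 9 = 82
Scaled = (x - min) / (max - min)
= (9 - 9) / 82
= 0 / 82
= 0.0000

0.0000


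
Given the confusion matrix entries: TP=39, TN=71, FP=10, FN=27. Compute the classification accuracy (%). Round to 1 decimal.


Accuracy = (TP + TN) / (TP + TN + FP + FN) * 100
= (39 + 71) / (39 + 71 + 10 + 27)
= 110 / 147
= 0.7483
= 74.8%

74.8


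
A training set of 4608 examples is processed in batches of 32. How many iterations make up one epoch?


Iterations per epoch = dataset_size / batch_size
= 4608 / 32
= 144

144


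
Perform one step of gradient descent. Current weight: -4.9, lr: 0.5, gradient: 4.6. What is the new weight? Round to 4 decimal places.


w_new = w_old - lr * gradient
= -4.9 - 0.5 * 4.6
= -4.9 - (2.3)
= -7.2000

-7.2000


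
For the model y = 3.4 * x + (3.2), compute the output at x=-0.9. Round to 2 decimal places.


y = 3.4 * -0.9 + (3.2)
= -3.06 + (3.2)
= 0.14

0.14


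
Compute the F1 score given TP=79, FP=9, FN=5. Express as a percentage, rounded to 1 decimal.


Precision = TP / (TP + FP) = 79 / 88 = 0.8977
Recall = TP / (TP + FN) = 79 / 84 = 0.9405
F1 = 2 * P * R / (P + R)
= 2 * 0.8977 * 0.9405 / (0.8977 + 0.9405)
= 1.6886 / 1.8382
= 0.9186
As percentage: 91.9%

91.9


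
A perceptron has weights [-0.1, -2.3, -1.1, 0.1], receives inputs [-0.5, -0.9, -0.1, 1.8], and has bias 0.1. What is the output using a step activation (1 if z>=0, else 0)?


z = w . x + b
= -0.1*-0.5 + -2.3*-0.9 + -1.1*-0.1 + 0.1*1.8 + 0.1
= 0.05 + 2.07 + 0.11 + 0.18 + 0.1
= 2.41 + 0.1
= 2.51
Since z = 2.51 >= 0, output = 1

1


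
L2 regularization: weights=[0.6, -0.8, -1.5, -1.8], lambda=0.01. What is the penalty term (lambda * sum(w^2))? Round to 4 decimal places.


Squaring each weight:
0.6^2 = 0.36
(-0.8)^2 = 0.64
(-1.5)^2 = 2.25
(-1.8)^2 = 3.24
Sum of squares = 6.49
Penalty = 0.01 * 6.49 = 0.0649

0.0649


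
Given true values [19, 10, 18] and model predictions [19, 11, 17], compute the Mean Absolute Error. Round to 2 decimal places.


Absolute errors: [0, 1, 1]
Sum of absolute errors = 2
MAE = 2 / 3 = 0.67

0.67


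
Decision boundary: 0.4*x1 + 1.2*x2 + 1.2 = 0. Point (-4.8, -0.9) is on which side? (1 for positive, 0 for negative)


Compute 0.4 * -4.8 + 1.2 * -0.9 + 1.2
= -1.92 + -1.08 + 1.2
= -1.8
Since -1.8 < 0, the point is on the negative side.

0


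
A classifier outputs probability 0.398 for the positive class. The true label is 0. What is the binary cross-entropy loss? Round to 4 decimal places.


For y=0: Loss = -log(1-p)
= -log(1 - 0.398)
= -log(0.602)
= -(-0.5075)
= 0.5075

0.5075


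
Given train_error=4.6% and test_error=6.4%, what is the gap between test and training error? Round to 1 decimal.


Generalization gap = test_error - train_error
= 6.4 - 4.6
= 1.8%
A small gap suggests good generalization.

1.8


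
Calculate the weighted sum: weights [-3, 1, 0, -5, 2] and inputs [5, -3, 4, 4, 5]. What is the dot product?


Element-wise products:
-3 * 5 = -15
1 * -3 = -3
0 * 4 = 0
-5 * 4 = -20
2 * 5 = 10
Sum = -15 + -3 + 0 + -20 + 10
= -28

-28


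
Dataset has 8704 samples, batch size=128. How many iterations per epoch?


Iterations per epoch = dataset_size / batch_size
= 8704 / 128
= 68

68


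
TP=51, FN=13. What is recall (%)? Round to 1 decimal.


Recall = TP / (TP + FN) * 100
= 51 / (51 + 13)
= 51 / 64
= 0.7969
= 79.7%

79.7


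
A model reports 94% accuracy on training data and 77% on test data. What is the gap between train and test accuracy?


Gap = train_accuracy - test_accuracy
= 94 - 77
= 17%
This gap suggests the model is overfitting.

17
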